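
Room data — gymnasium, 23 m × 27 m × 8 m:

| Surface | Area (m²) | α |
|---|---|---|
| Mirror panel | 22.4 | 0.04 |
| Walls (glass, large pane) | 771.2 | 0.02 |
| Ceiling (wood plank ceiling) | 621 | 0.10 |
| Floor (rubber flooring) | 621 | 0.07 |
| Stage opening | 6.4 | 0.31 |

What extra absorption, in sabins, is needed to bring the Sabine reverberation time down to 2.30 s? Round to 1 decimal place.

223.9 sabins

Summing Sᵢαᵢ: 0.896 + 15.424 + 62.100 + 43.470 + 1.984 → A₁ = 123.874 sabins.
For T = 2.30 s, need A₂ = 0.161·V/T = 0.161·4968/2.30 = 347.760 sabins.
Shortfall: 347.760 − 123.874 = 223.9 sabins.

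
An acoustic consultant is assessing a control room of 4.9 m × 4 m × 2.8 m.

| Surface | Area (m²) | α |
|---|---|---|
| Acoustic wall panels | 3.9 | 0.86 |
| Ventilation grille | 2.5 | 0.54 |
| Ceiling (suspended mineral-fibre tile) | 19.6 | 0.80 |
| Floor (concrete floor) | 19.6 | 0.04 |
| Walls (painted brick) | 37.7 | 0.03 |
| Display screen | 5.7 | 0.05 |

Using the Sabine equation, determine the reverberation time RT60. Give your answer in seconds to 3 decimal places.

0.391 seconds

Equivalent absorption area: A = 3.9·0.86 + 2.5·0.54 + 19.6·0.80 + 19.6·0.04 + 37.7·0.03 + 5.7·0.05 = 22.584 m².
V = 4.9·4·2.8 = 54.88 m³.
Sabine: RT60 = 0.161 × 54.88 / 22.584 = 0.391 s.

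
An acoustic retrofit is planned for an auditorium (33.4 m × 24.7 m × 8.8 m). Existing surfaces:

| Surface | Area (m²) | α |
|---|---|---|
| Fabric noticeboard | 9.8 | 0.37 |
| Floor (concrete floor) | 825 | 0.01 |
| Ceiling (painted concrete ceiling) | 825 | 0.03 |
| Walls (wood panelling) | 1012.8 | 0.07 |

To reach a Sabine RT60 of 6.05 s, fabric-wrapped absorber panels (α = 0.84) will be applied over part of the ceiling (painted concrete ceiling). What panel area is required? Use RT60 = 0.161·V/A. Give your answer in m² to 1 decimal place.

105.8

Equivalent absorption area: A₁ = 9.8×0.37 + 825×0.01 + 825×0.03 + 1012.8×0.07 = 107.522 m².
V = 7259.824 m³. Target absorption A₂ = 0.161 × 7259.824 / 6.05 = 193.195 sabins.
Absorption to add: 193.195 − 107.522 = 85.673 sabins.
Each m² of panel replacing the ceiling (painted concrete ceiling) adds (0.84 − 0.03) = 0.81 sabins.
Area = ΔA/Δα = 85.673/0.81 = 105.8 m².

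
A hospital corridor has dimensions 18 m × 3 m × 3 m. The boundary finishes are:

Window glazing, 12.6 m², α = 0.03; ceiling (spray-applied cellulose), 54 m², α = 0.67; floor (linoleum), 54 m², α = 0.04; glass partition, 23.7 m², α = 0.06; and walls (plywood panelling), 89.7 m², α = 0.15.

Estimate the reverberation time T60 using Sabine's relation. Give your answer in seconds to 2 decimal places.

0.49 seconds

Summing Sᵢαᵢ: 0.378 + 36.180 + 2.160 + 1.422 + 13.455 → A = 53.595 sabins.
Volume V = 18 × 3 × 3 = 162 m³.
Sabine: RT60 = 0.161 × 162 / 53.595 = 0.49 s.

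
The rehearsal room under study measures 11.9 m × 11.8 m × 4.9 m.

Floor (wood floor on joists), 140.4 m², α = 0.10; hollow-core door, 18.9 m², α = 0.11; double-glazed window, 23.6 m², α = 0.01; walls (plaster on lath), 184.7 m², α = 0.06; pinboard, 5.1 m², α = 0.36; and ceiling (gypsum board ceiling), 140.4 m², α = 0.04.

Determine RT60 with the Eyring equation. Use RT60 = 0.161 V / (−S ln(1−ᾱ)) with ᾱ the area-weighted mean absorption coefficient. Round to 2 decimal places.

S = Σ Sᵢ = 513.1 m².
Absorption A = 140.4×0.10 + 18.9×0.11 + 23.6×0.01 + 184.7×0.06 + 5.1×0.36 + 140.4×0.04 = 34.889 sabins.
Mean coefficient ᾱ = A/S = 0.0680.
−S·ln(1−ᾱ) = −513.1 × ln(1 − 0.0680) = 36.134.
V = 11.9 × 11.8 × 4.9 = 688.058 m³.
T = 0.161·V/[−S·ln(1−ᾱ)] = 0.161·688.058/36.134 = 3.07 s.

3.07 s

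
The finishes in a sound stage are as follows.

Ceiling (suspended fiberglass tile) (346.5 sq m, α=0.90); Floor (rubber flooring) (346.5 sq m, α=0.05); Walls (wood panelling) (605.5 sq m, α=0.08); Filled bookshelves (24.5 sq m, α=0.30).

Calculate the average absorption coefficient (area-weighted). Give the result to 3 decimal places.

0.291

Total surface area S = 1323.0 sq m.
A = 346.5·0.90 + 346.5·0.05 + 605.5·0.08 + 24.5·0.30 = 384.965 sabins.
ᾱ = A/S = 0.291.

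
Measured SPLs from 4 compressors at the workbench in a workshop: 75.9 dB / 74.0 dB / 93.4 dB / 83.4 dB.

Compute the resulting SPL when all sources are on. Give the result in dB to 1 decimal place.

93.9 dB

Σ 10^(Lᵢ/10) = 2.471e+09.
Back to dB: 10·log₁₀ Σ = 93.9 dB.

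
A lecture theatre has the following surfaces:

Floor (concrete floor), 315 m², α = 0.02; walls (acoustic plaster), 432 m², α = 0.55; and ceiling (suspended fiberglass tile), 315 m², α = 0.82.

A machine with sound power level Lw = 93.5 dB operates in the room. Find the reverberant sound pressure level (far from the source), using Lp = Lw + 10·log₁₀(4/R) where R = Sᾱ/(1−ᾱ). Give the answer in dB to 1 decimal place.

69.7 dB

Σ(Sᵢαᵢ) = 315×0.02 + 432×0.55 + 315×0.82 = 502.200; total area S = 1062.0 m².
ᾱ = 502.200/1062.0 = 0.4729; R = Sᾱ/(1−ᾱ) = 502.200/(1−0.4729) = 952.760 m².
Lp = 93.5 + 10·log₁₀(4/952.760) = 93.5 + (-23.77) = 69.7 dB.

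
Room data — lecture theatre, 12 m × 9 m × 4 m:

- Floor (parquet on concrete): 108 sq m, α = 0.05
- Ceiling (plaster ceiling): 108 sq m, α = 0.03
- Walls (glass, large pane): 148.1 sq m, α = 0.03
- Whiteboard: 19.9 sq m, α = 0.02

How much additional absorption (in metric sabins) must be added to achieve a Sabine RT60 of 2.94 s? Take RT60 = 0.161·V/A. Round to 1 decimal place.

Equivalent absorption area: A₁ = 108·0.05 + 108·0.03 + 148.1·0.03 + 19.9·0.02 = 13.481 sq m.
V = 432 m³. Required absorption A₂ = 0.161 × 432 / 2.94 = 23.657 sabins.
Shortfall: 23.657 − 13.481 = 10.2 sabins.

10.2 sabins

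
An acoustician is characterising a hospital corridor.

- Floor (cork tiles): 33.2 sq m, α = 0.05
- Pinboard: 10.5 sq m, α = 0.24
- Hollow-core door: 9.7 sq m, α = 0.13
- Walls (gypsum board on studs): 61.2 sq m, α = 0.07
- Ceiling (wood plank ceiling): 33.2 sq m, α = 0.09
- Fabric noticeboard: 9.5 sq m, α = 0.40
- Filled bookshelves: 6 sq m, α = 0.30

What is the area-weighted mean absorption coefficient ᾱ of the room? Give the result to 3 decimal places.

0.112

S = Σ Sᵢ = 33.2 + 10.5 + 9.7 + 61.2 + 33.2 + 9.5 + 6 = 163.3 sq m.
Weighted sum Σ Sα = 18.313.
ᾱ = 18.313 / 163.3 = 0.112.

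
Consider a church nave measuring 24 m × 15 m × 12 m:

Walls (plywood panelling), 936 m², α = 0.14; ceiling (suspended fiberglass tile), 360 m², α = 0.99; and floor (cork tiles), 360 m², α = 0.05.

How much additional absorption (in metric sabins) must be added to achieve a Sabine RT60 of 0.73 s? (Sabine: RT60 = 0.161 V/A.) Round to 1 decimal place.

Equivalent absorption area: A₁ = 936·0.14 + 360·0.99 + 360·0.05 = 505.440 m².
V = 4320 m³. Required absorption A₂ = 0.161 × 4320 / 0.73 = 952.767 sabins.
ΔA = A₂ − A₁ = 952.767 − 505.440 = 447.3 sabins.

447.3 sabins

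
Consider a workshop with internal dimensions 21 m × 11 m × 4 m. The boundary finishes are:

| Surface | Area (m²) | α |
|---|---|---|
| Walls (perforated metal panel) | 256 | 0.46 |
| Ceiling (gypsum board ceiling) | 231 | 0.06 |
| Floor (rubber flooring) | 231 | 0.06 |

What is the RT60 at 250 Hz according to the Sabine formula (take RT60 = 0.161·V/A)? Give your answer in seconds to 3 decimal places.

1.023 sec

Equivalent absorption area: A = 256·0.46 + 231·0.06 + 231·0.06 = 145.480 m².
Room volume: 924 m³.
Sabine: RT60 = 0.161 × 924 / 145.480 = 1.023 s.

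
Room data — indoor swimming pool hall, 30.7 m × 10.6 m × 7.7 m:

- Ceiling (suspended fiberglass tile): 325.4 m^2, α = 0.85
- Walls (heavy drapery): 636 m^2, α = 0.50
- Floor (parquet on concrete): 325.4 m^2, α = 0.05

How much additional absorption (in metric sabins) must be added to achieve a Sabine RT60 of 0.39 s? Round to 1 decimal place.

Total absorption A₁ = 325.4*0.85 + 636*0.50 + 325.4*0.05
  = 276.590 + 318.000 + 16.270 = 610.860 m^2 sabins.
Target A₂ = 0.161·2505.734/0.39 = 1034.418 sabins (V = 2505.734 m³).
Shortfall: 1034.418 − 610.860 = 423.6 sabins.

423.6 sabins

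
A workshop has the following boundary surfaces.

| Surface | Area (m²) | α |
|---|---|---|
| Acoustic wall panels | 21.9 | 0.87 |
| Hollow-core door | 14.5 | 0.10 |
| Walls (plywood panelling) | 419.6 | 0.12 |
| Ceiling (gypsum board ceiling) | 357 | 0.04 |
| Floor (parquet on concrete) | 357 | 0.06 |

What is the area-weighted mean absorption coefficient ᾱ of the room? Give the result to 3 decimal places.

0.091

S = Σ Sᵢ = 21.9 + 14.5 + 419.6 + 357 + 357 = 1170.0 m².
Weighted sum Σ Sα = 106.555.
ᾱ = A/S = 0.091.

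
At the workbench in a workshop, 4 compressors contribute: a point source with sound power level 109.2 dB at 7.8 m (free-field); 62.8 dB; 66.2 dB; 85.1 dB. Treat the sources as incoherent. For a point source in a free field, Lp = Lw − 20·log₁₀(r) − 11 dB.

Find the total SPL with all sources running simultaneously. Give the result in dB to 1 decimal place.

Source at 7.8 m: Lp = 109.2 − 20·log₁₀(7.8) − 11 = 80.4 dB.
Sum in the linear (power) domain: Σ 10^(Lᵢ/10) = 10^(80.4/10) + 10^(62.8/10) + 10^(66.2/10) + 10^(85.1/10) = 4.393e+08.
Combined level = 10 log₁₀(4.393e+08) = 86.4 dB.

86.4 dB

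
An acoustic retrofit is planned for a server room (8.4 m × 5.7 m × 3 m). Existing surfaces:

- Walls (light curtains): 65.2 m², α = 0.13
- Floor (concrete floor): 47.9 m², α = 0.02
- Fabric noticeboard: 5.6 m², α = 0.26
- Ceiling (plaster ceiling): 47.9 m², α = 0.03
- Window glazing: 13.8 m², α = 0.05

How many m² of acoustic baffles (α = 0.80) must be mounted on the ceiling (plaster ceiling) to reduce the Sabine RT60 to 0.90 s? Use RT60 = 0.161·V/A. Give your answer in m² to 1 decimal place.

16.5

Total absorption A₁ = 65.2*0.13 + 47.9*0.02 + 5.6*0.26 + 47.9*0.03 + 13.8*0.05
  = 8.476 + 0.958 + 1.456 + 1.437 + 0.690 = 13.017 m² sabins.
Required A₂ = 0.161·143.64/0.90 = 25.696 sabins.
ΔA needed = 25.696 − 13.017 = 12.679 sabins.
Net gain per m²: Δα = 0.80 − 0.03 = 0.77.
Panel area = 12.679 / 0.77 = 16.5 m².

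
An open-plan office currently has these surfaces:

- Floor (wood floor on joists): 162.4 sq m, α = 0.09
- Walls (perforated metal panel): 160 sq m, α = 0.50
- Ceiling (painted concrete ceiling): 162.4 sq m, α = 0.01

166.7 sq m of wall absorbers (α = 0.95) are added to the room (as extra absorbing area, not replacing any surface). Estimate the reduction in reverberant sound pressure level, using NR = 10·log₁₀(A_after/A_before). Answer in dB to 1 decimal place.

4.2 dB

Total absorption A_before = 162.4·0.09 + 160·0.50 + 162.4·0.01
  = 14.616 + 80.000 + 1.624 = 96.240 sq m sabins.
Added absorption = 166.7 × 0.95 = 158.365 sabins.
A_after = 96.240 + 158.365 = 254.605 sabins.
NR = 10·log₁₀(254.605/96.240) = 4.2 dB.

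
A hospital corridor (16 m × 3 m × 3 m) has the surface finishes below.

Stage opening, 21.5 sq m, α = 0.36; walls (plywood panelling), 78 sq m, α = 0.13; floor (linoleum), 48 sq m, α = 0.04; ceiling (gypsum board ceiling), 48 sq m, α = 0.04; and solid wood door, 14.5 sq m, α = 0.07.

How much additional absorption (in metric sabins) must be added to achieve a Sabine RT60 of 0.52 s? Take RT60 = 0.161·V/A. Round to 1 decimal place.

21.8 sabins

A₁ = Σ Sᵢαᵢ = 21.5*0.36 + 78*0.13 + 48*0.04 + 48*0.04 + 14.5*0.07 = 22.735 sabins.
V = 144 m³. Required absorption A₂ = 0.161 × 144 / 0.52 = 44.585 sabins.
Shortfall: 44.585 − 22.735 = 21.8 sabins.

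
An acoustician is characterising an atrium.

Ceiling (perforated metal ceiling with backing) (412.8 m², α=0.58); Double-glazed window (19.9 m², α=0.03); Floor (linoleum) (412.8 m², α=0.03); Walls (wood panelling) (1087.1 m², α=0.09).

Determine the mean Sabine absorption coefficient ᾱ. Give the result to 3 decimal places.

0.181

S = Σ Sᵢ = 412.8 + 19.9 + 412.8 + 1087.1 = 1932.6 m².
A = 412.8*0.58 + 19.9*0.03 + 412.8*0.03 + 1087.1*0.09 = 350.244 sabins.
ᾱ = A/S = 0.181.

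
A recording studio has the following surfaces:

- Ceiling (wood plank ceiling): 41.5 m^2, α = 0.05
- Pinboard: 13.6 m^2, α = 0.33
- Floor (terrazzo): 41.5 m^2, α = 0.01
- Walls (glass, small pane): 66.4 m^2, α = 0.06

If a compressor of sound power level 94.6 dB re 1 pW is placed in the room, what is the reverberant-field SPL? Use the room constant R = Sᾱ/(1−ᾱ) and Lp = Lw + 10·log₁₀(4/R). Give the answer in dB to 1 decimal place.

89.9 dB

A = 10.962 sabins; S = 163.0 m^2.
ᾱ = 10.962/163.0 = 0.0673; R = Sᾱ/(1−ᾱ) = 10.962/(1−0.0673) = 11.753 m^2.
Lp = 94.6 + 10·log₁₀(4/11.753) = 94.6 + (-4.68) = 89.9 dB.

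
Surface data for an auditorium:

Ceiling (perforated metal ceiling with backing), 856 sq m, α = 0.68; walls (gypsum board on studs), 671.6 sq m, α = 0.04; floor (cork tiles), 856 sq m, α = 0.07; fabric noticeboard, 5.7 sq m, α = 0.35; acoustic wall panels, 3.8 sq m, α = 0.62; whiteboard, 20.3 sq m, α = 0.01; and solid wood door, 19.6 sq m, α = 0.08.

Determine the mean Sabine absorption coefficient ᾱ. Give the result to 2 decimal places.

S = Σ Sᵢ = 856 + 671.6 + 856 + 5.7 + 3.8 + 20.3 + 19.6 = 2433.0 sq m.
Σ(Sᵢαᵢ) = 856×0.68 + 671.6×0.04 + 856×0.07 + 5.7×0.35 + 3.8×0.62 + 20.3×0.01 + 19.6×0.08 = 674.986.
ᾱ = A/S = 0.28.

0.28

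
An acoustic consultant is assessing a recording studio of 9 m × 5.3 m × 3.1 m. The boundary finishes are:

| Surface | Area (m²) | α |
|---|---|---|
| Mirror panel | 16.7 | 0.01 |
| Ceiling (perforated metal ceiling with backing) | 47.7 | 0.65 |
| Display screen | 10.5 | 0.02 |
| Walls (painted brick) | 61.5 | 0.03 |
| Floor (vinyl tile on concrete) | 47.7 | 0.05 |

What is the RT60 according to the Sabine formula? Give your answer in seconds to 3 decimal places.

Equivalent absorption area: A = 16.7×0.01 + 47.7×0.65 + 10.5×0.02 + 61.5×0.03 + 47.7×0.05 = 35.612 m².
V = 9·5.3·3.1 = 147.87 m³.
T = 0.161 V/A = 0.161·147.87/35.612 = 0.669 s.

0.669 sec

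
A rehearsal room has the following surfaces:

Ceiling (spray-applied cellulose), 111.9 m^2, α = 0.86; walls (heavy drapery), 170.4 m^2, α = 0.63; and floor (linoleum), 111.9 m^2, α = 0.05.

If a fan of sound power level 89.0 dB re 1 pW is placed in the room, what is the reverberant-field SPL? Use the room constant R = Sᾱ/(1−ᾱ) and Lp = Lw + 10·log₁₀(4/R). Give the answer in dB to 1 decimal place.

68.5 dB

Σ(Sᵢαᵢ) = 111.9·0.86 + 170.4·0.63 + 111.9·0.05 = 209.181; total area S = 394.2 m^2.
ᾱ = 0.5306, so room constant R = A/(1−ᾱ) = 445.635 m^2.
Lp = 89.0 + 10·log₁₀(4/445.635) = 89.0 + (-20.47) = 68.5 dB.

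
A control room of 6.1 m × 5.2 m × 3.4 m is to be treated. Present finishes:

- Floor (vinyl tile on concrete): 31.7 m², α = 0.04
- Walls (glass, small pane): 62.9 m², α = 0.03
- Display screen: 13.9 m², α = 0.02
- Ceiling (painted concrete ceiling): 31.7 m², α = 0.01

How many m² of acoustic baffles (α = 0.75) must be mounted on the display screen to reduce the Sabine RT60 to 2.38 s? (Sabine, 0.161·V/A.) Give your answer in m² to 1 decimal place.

4.9

Total absorption A₁ = 31.7*0.04 + 62.9*0.03 + 13.9*0.02 + 31.7*0.01
  = 1.268 + 1.887 + 0.278 + 0.317 = 3.750 m² sabins.
Required A₂ = 0.161·107.848/2.38 = 7.296 sabins.
ΔA needed = 7.296 − 3.750 = 3.546 sabins.
Each m² of panel replacing the display screen adds (0.75 − 0.02) = 0.73 sabins.
Area = ΔA/Δα = 3.546/0.73 = 4.9 m².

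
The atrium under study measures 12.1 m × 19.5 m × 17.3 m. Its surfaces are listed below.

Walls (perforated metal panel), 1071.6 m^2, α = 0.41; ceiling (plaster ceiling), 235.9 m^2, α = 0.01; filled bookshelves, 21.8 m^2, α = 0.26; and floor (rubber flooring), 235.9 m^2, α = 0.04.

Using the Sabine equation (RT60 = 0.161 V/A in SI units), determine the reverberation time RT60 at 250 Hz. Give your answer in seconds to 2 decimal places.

1.44 sec

Total absorption A = 1071.6·0.41 + 235.9·0.01 + 21.8·0.26 + 235.9·0.04
  = 439.356 + 2.359 + 5.668 + 9.436 = 456.819 m^2 sabins.
Volume V = 12.1 × 19.5 × 17.3 = 4081.935 m³.
Sabine: RT60 = 0.161 × 4081.935 / 456.819 = 1.44 s.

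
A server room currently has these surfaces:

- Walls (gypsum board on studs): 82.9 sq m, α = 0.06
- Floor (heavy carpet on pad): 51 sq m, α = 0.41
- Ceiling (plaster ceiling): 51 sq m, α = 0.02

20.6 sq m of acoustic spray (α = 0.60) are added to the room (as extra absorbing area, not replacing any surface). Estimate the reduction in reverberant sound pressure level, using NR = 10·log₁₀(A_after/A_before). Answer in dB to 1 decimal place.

1.6 dB

Total absorption A_before = 82.9·0.06 + 51·0.41 + 51·0.02
  = 4.974 + 20.910 + 1.020 = 26.904 sq m sabins.
Added absorption = 20.6 × 0.60 = 12.360 sabins.
A_after = 26.904 + 12.360 = 39.264 sabins.
Reduction = 10 log₁₀(A_after/A_before) = 10 log₁₀(1.4594) = 1.6 dB.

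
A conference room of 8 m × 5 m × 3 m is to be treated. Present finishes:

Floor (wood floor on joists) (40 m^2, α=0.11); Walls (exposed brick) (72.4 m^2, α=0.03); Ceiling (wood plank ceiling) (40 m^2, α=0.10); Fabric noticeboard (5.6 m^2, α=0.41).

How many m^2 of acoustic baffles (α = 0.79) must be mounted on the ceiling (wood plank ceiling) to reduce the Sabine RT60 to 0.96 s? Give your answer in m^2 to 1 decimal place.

10.5

Total absorption A₁ = 40·0.11 + 72.4·0.03 + 40·0.10 + 5.6·0.41
  = 4.400 + 2.172 + 4.000 + 2.296 = 12.868 m^2 sabins.
Required A₂ = 0.161·120/0.96 = 20.125 sabins.
ΔA needed = 20.125 − 12.868 = 7.257 sabins.
Each m^2 of panel replacing the ceiling (wood plank ceiling) adds (0.79 − 0.10) = 0.69 sabins.
Panel area = 7.257 / 0.69 = 10.5 m^2.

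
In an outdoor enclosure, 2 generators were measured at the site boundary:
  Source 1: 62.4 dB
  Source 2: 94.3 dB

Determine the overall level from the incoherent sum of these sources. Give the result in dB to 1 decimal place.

Σ 10^(Lᵢ/10) = 2.693e+09.
Combined level = 10 log₁₀(2.693e+09) = 94.3 dB.

94.3 dB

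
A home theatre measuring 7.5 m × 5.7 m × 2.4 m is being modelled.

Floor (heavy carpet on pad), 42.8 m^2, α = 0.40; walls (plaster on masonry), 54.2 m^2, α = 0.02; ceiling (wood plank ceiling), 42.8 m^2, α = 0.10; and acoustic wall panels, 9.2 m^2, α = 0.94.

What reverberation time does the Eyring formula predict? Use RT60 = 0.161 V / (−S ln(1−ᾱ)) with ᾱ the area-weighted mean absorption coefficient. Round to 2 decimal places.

S = Σ Sᵢ = 149.0 m^2.
Absorption A = 42.8·0.40 + 54.2·0.02 + 42.8·0.10 + 9.2·0.94 = 31.132 sabins.
ᾱ = 31.132 / 149.0 = 0.2089.
Eyring denominator: −S ln(1−ᾱ) = 34.915.
V = 7.5 × 5.7 × 2.4 = 102.6 m³.
T = 0.161·V/[−S·ln(1−ᾱ)] = 0.161·102.6/34.915 = 0.47 s.

0.47 s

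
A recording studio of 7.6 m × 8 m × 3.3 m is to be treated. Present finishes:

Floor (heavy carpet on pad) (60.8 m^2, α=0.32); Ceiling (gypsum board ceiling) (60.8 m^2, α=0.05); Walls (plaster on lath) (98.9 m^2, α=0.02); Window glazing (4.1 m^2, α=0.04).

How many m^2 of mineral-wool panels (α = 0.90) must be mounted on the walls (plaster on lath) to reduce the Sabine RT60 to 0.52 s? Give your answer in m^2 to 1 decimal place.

Equivalent absorption area: A₁ = 60.8*0.32 + 60.8*0.05 + 98.9*0.02 + 4.1*0.04 = 24.638 m^2.
V = 200.64 m³. Target absorption A₂ = 0.161 × 200.64 / 0.52 = 62.121 sabins.
Absorption to add: 62.121 − 24.638 = 37.483 sabins.
Net gain per m^2: Δα = 0.90 − 0.02 = 0.88.
Panel area = 37.483 / 0.88 = 42.6 m^2.

42.6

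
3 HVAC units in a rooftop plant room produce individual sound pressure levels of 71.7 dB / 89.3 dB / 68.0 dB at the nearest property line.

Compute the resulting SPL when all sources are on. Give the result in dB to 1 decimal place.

89.4 dB

Converting to relative power and adding: 10^(71.7/10) + 10^(89.3/10) + 10^(68.0/10) = 8.722e+08.
Back to dB: 10·log₁₀ Σ = 89.4 dB.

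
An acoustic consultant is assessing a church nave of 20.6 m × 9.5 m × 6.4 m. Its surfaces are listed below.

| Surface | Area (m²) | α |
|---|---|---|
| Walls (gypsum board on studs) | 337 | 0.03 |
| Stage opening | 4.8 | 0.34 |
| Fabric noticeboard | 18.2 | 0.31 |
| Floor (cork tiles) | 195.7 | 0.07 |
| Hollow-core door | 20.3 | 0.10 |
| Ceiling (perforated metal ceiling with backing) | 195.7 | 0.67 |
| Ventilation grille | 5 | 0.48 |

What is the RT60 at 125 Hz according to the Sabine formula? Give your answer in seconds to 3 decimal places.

A = Σ Sᵢαᵢ = 337·0.03 + 4.8·0.34 + 18.2·0.31 + 195.7·0.07 + 20.3·0.10 + 195.7·0.67 + 5·0.48 = 166.632 sabins.
Volume V = 20.6 × 9.5 × 6.4 = 1252.48 m³.
Sabine: RT60 = 0.161 × 1252.48 / 166.632 = 1.210 s.

1.210 s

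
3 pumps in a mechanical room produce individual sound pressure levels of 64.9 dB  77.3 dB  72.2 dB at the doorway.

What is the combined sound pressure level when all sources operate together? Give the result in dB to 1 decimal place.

Sum in the linear (power) domain: Σ 10^(Lᵢ/10) = 10^(64.9/10) + 10^(77.3/10) + 10^(72.2/10) = 7.339e+07.
L_total = 10·log₁₀(7.339e+07) = 78.7 dB.

78.7 dB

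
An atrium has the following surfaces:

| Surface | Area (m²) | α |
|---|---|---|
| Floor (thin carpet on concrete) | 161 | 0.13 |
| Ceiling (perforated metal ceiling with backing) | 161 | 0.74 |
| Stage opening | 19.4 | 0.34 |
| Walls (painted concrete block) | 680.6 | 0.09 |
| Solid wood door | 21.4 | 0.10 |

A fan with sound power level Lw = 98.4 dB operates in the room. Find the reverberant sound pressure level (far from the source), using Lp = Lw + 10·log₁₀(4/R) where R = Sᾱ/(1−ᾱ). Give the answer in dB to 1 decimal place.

Σ(Sᵢαᵢ) = 161×0.13 + 161×0.74 + 19.4×0.34 + 680.6×0.09 + 21.4×0.10 = 210.060; total area S = 1043.4 m².
ᾱ = 210.060/1043.4 = 0.2013; R = Sᾱ/(1−ᾱ) = 210.060/(1−0.2013) = 263.002 m².
Lp = 98.4 + 10·log₁₀(4/263.002) = 98.4 + (-18.18) = 80.2 dB.

80.2 dB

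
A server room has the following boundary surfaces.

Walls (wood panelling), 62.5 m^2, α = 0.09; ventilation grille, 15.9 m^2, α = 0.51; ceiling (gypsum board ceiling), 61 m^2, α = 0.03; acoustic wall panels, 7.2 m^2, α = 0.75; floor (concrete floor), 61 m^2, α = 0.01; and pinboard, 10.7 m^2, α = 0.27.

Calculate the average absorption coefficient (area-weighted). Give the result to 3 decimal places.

Total surface area S = 218.3 m^2.
A = 62.5·0.09 + 15.9·0.51 + 61·0.03 + 7.2·0.75 + 61·0.01 + 10.7·0.27 = 24.463 sabins.
ᾱ = 24.463 / 218.3 = 0.112.

0.112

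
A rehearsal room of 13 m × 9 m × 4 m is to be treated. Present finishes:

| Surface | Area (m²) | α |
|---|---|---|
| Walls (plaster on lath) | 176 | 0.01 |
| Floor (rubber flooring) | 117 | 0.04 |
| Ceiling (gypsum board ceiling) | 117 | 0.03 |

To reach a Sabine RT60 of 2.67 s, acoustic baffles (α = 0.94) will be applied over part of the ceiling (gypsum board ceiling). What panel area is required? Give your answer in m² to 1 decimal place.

Equivalent absorption area: A₁ = 176·0.01 + 117·0.04 + 117·0.03 = 9.950 m².
V = 468 m³. Target absorption A₂ = 0.161 × 468 / 2.67 = 28.220 sabins.
ΔA needed = 28.220 − 9.950 = 18.270 sabins.
Each m² of panel replacing the ceiling (gypsum board ceiling) adds (0.94 − 0.03) = 0.91 sabins.
Area = ΔA/Δα = 18.270/0.91 = 20.1 m².

20.1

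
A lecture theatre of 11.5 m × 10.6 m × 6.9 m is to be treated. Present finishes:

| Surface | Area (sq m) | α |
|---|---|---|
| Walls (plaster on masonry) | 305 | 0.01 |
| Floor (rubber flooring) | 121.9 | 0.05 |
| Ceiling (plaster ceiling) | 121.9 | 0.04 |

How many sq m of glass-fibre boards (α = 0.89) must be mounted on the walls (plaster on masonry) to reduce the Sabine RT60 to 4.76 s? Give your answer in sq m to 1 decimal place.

16.4

Total absorption A₁ = 305·0.01 + 121.9·0.05 + 121.9·0.04
  = 3.050 + 6.095 + 4.876 = 14.021 sq m sabins.
Required A₂ = 0.161·841.11/4.76 = 28.449 sabins.
ΔA needed = 28.449 − 14.021 = 14.428 sabins.
Each sq m of panel replacing the walls (plaster on masonry) adds (0.89 − 0.01) = 0.88 sabins.
Panel area = 14.428 / 0.88 = 16.4 sq m.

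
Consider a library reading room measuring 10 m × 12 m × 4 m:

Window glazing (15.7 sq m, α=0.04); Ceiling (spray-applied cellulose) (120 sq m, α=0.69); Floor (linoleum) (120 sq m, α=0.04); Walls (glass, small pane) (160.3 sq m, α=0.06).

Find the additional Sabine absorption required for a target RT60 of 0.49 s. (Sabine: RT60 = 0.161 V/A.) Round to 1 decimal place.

59.9 sabins

Total absorption A₁ = 15.7·0.04 + 120·0.69 + 120·0.04 + 160.3·0.06
  = 0.628 + 82.800 + 4.800 + 9.618 = 97.846 sq m sabins.
V = 480 m³. Required absorption A₂ = 0.161 × 480 / 0.49 = 157.714 sabins.
Additional absorption ΔA = 157.714 − 97.846 = 59.9 sabins.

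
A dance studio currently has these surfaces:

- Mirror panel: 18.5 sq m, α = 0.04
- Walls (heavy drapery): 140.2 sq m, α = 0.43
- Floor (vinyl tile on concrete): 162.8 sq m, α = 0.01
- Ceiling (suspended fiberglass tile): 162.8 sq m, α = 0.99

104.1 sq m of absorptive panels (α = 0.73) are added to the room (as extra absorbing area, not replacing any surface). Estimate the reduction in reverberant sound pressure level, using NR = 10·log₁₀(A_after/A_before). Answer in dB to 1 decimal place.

1.3 dB

Equivalent absorption area: A_before = 18.5·0.04 + 140.2·0.43 + 162.8·0.01 + 162.8·0.99 = 223.826 sq m.
Treatment contributes 104.1·0.73 = 75.993 sabins.
New total A_after = 299.819 sabins.
NR = 10·log₁₀(299.819/223.826) = 1.3 dB.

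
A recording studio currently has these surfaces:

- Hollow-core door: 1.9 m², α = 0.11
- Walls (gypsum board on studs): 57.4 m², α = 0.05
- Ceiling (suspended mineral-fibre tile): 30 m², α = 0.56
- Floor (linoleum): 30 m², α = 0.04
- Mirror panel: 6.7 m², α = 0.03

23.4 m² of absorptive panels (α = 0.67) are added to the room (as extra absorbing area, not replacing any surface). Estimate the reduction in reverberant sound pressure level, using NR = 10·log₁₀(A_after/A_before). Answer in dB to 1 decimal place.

Total absorption A_before = 1.9*0.11 + 57.4*0.05 + 30*0.56 + 30*0.04 + 6.7*0.03
  = 0.209 + 2.870 + 16.800 + 1.200 + 0.201 = 21.280 m² sabins.
Added absorption = 23.4 × 0.67 = 15.678 sabins.
New total A_after = 36.958 sabins.
Reduction = 10 log₁₀(A_after/A_before) = 10 log₁₀(1.7367) = 2.4 dB.

2.4 dB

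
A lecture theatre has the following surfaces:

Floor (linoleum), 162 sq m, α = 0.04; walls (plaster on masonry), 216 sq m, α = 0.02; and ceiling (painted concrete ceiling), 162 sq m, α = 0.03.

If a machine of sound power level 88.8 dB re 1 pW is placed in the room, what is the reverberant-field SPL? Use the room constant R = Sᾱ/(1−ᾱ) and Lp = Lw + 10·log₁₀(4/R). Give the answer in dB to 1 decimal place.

Σ(Sᵢαᵢ) = 162×0.04 + 216×0.02 + 162×0.03 = 15.660; total area S = 540.0 sq m.
ᾱ = 0.0290, so room constant R = A/(1−ᾱ) = 16.128 sq m.
Lp = 88.8 + 10·log₁₀(4/16.128) = 88.8 + (-6.06) = 82.7 dB.

82.7 dB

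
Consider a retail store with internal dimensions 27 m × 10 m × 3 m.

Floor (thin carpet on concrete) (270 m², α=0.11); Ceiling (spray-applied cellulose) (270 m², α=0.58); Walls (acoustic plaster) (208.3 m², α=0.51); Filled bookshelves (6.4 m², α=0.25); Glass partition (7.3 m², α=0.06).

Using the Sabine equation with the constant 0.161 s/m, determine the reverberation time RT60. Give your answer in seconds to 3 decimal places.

0.443 sec

A = Σ Sᵢαᵢ = 270*0.11 + 270*0.58 + 208.3*0.51 + 6.4*0.25 + 7.3*0.06 = 294.571 sabins.
Room volume: 810 m³.
RT60 = 0.161 · V / A = 0.161 × 810 / 294.571 = 0.443 s.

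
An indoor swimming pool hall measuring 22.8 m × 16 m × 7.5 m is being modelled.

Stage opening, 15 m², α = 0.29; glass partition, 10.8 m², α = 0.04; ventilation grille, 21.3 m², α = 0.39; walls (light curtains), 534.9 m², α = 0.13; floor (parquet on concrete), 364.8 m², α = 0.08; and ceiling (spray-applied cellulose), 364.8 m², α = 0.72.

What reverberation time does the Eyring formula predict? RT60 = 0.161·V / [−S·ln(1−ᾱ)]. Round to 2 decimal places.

Total surface area S = 15 + 10.8 + 21.3 + 534.9 + 364.8 + 364.8 = 1311.6 m².
Absorption A = 15×0.29 + 10.8×0.04 + 21.3×0.39 + 534.9×0.13 + 364.8×0.08 + 364.8×0.72 = 374.466 sabins.
ᾱ = 374.466 / 1311.6 = 0.2855.
Eyring denominator: −S ln(1−ᾱ) = 440.924.
V = 22.8 × 16 × 7.5 = 2736 m³.
T = 0.161·V/[−S·ln(1−ᾱ)] = 0.161·2736/440.924 = 1.00 s.

1.00 s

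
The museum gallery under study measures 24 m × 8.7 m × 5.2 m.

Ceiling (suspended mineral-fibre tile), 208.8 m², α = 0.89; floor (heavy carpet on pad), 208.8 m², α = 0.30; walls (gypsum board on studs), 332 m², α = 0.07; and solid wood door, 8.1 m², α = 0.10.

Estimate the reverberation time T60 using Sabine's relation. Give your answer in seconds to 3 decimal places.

0.641 s

Summing Sᵢαᵢ: 185.832 + 62.640 + 23.240 + 0.810 → A = 272.522 sabins.
V = 24·8.7·5.2 = 1085.76 m³.
RT60 = 0.161 · V / A = 0.161 × 1085.76 / 272.522 = 0.641 s.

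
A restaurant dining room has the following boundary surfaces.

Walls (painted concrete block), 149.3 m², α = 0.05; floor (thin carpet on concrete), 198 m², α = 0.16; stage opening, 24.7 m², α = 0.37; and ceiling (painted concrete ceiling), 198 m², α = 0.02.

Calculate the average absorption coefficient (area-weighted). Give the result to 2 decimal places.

Total surface area S = 570.0 m².
Weighted sum Σ Sα = 52.244.
ᾱ = 52.244 / 570.0 = 0.09.

0.09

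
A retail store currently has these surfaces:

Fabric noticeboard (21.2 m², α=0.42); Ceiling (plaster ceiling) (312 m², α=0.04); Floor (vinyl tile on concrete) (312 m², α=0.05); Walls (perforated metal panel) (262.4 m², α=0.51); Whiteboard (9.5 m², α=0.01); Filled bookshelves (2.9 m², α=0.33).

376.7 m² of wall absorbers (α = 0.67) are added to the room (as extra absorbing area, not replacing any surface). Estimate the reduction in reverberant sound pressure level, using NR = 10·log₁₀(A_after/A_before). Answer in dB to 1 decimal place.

Summing Sᵢαᵢ: 8.904 + 12.480 + 15.600 + 133.824 + 0.095 + 0.957 → A_before = 171.860 sabins.
Treatment contributes 376.7·0.67 = 252.389 sabins.
A_after = 171.860 + 252.389 = 424.249 sabins.
NR = 10·log₁₀(424.249/171.860) = 3.9 dB.

3.9 dB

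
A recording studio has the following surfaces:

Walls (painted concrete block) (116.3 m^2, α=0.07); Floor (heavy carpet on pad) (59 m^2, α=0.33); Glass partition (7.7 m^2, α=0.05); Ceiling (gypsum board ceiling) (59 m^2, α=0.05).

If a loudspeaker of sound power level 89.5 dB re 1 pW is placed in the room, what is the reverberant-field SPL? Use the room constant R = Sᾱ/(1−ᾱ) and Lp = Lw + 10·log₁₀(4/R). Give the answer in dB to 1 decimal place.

Σ(Sᵢαᵢ) = 116.3×0.07 + 59×0.33 + 7.7×0.05 + 59×0.05 = 30.946; total area S = 242.0 m^2.
ᾱ = 30.946/242.0 = 0.1279; R = Sᾱ/(1−ᾱ) = 30.946/(1−0.1279) = 35.484 m^2.
Lp = Lw + 10 log₁₀(4/R) = 89.5 -9.48 = 80.0 dB.

80.0 dB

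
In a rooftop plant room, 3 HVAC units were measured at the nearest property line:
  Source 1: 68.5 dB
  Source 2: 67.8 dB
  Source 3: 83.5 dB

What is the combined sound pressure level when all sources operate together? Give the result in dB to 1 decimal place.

Σ 10^(Lᵢ/10) = 2.37e+08.
Back to dB: 10·log₁₀ Σ = 83.7 dB.

83.7 dB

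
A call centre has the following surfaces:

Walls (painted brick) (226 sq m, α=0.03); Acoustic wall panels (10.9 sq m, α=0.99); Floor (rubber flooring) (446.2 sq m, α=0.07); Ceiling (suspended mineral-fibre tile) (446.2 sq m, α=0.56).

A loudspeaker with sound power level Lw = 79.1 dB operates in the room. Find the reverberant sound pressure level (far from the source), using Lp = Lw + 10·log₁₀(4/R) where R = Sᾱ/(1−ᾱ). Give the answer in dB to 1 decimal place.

59.0 dB

A = 298.677 sabins; S = 1129.3 sq m.
ᾱ = 298.677/1129.3 = 0.2645; R = Sᾱ/(1−ᾱ) = 298.677/(1−0.2645) = 406.087 sq m.
Lp = Lw + 10 log₁₀(4/R) = 79.1 -20.07 = 59.0 dB.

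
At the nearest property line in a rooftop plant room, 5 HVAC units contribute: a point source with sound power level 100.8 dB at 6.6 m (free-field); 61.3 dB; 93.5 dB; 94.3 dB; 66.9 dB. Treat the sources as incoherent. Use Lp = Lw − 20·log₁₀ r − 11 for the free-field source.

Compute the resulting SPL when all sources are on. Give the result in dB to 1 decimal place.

Source at 6.6 m: Lp = 100.8 − 20·log₁₀(6.6) − 11 = 73.4 dB.
Converting to relative power and adding: 10^(73.4/10) + 10^(61.3/10) + 10^(93.5/10) + 10^(94.3/10) + 10^(66.9/10) = 4.958e+09.
Combined level = 10 log₁₀(4.958e+09) = 97.0 dB.

97.0 dB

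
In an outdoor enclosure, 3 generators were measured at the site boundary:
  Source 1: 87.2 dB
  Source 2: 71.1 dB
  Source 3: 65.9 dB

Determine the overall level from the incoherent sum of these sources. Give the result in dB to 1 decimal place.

Converting to relative power and adding: 10^(87.2/10) + 10^(71.1/10) + 10^(65.9/10) = 5.416e+08.
Combined level = 10 log₁₀(5.416e+08) = 87.3 dB.

87.3 dB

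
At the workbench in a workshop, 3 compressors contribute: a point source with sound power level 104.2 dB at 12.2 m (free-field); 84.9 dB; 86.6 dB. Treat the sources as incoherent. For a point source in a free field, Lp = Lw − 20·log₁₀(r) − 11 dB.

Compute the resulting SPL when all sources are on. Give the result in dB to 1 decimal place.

88.9 dB

Source at 12.2 m: Lp = 104.2 − 20·log₁₀(12.2) − 11 = 71.5 dB.
Converting to relative power and adding: 10^(71.5/10) + 10^(84.9/10) + 10^(86.6/10) = 7.802e+08.
Back to dB: 10·log₁₀ Σ = 88.9 dB.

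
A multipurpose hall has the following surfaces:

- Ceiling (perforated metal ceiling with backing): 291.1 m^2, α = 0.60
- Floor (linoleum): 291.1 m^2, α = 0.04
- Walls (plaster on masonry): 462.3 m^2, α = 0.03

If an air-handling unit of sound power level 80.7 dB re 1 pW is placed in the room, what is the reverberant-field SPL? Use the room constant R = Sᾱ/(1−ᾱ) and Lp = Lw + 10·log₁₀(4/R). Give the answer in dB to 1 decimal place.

62.8 dB

Σ(Sᵢαᵢ) = 291.1·0.60 + 291.1·0.04 + 462.3·0.03 = 200.173; total area S = 1044.5 m^2.
ᾱ = 0.1916, so room constant R = A/(1−ᾱ) = 247.616 m^2.
Lp = Lw + 10 log₁₀(4/R) = 80.7 -17.92 = 62.8 dB.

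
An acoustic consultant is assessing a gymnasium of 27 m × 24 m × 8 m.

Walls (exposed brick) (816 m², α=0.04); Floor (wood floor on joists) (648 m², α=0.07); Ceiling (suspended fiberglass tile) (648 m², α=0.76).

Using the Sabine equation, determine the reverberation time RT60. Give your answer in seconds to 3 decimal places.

Equivalent absorption area: A = 816*0.04 + 648*0.07 + 648*0.76 = 570.480 m².
V = 27·24·8 = 5184 m³.
Sabine: RT60 = 0.161 × 5184 / 570.480 = 1.463 s.

1.463 sec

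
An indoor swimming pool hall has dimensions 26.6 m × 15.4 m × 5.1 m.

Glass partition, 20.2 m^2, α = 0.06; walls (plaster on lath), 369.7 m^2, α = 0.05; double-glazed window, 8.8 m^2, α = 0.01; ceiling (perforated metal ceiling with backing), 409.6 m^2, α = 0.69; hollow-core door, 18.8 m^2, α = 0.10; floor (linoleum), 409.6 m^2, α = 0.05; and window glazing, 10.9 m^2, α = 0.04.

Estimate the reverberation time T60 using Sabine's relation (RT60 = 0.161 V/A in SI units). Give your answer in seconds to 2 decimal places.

1.03 s

Total absorption A = 20.2·0.06 + 369.7·0.05 + 8.8·0.01 + 409.6·0.69 + 18.8·0.10 + 409.6·0.05 + 10.9·0.04
  = 1.212 + 18.485 + 0.088 + 282.624 + 1.880 + 20.480 + 0.436 = 325.205 m^2 sabins.
Room volume: 2089.164 m³.
RT60 = 0.161 · V / A = 0.161 × 2089.164 / 325.205 = 1.03 s.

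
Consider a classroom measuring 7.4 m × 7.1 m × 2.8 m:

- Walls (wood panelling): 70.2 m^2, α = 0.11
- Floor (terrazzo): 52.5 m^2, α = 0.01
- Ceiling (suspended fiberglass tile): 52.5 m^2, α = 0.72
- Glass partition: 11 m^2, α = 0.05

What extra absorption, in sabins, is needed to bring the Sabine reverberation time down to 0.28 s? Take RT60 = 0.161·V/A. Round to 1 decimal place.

Summing Sᵢαᵢ: 7.722 + 0.525 + 37.800 + 0.550 → A₁ = 46.597 sabins.
V = 147.112 m³. Required absorption A₂ = 0.161 × 147.112 / 0.28 = 84.589 sabins.
Shortfall: 84.589 − 46.597 = 38.0 sabins.

38.0 sabins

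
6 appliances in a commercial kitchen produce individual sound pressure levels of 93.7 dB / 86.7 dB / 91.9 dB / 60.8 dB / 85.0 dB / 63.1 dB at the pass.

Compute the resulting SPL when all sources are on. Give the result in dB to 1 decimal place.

96.7 dB

Σ 10^(Lᵢ/10) = 4.68e+09.
Back to dB: 10·log₁₀ Σ = 96.7 dB.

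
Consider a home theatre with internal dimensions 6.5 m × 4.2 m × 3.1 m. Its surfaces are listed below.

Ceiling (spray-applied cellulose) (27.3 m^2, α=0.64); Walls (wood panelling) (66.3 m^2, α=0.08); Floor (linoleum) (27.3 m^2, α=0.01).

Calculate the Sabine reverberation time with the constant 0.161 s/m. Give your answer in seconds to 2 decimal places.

0.59 s

Total absorption A = 27.3·0.64 + 66.3·0.08 + 27.3·0.01
  = 17.472 + 5.304 + 0.273 = 23.049 m^2 sabins.
Volume V = 6.5 × 4.2 × 3.1 = 84.63 m³.
T = 0.161 V/A = 0.161·84.63/23.049 = 0.59 s.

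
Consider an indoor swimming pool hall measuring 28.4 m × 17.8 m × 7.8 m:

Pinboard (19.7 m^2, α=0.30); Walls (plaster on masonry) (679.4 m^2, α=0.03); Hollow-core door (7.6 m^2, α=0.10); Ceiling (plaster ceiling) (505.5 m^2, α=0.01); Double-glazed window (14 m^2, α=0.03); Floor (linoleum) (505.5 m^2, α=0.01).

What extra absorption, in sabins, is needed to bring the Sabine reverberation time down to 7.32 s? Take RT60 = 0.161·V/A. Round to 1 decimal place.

49.1 sabins

A₁ = Σ Sᵢαᵢ = 19.7*0.30 + 679.4*0.03 + 7.6*0.10 + 505.5*0.01 + 14*0.03 + 505.5*0.01 = 37.582 sabins.
Target A₂ = 0.161·3943.056/7.32 = 86.726 sabins (V = 3943.056 m³).
ΔA = A₂ − A₁ = 86.726 − 37.582 = 49.1 sabins.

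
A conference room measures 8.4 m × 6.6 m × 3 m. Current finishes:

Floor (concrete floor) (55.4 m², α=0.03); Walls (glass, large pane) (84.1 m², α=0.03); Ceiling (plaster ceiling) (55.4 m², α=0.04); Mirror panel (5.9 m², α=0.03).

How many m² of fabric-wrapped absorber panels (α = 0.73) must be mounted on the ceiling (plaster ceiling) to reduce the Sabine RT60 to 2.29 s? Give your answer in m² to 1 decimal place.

7.4

Equivalent absorption area: A₁ = 55.4×0.03 + 84.1×0.03 + 55.4×0.04 + 5.9×0.03 = 6.578 m².
Required A₂ = 0.161·166.32/2.29 = 11.693 sabins.
ΔA needed = 11.693 − 6.578 = 5.115 sabins.
Net gain per m²: Δα = 0.73 − 0.04 = 0.69.
Panel area = 5.115 / 0.69 = 7.4 m².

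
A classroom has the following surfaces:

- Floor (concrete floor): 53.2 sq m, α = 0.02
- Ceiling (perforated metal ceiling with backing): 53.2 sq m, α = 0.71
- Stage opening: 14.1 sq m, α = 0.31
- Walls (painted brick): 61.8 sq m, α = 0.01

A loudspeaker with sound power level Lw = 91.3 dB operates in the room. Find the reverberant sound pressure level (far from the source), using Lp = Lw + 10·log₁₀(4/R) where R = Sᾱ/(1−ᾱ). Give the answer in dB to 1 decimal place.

79.7 dB

Σ(Sᵢαᵢ) = 53.2·0.02 + 53.2·0.71 + 14.1·0.31 + 61.8·0.01 = 43.825; total area S = 182.3 sq m.
ᾱ = 0.2404, so room constant R = A/(1−ᾱ) = 57.695 sq m.
Lp = 91.3 + 10·log₁₀(4/57.695) = 91.3 + (-11.59) = 79.7 dB.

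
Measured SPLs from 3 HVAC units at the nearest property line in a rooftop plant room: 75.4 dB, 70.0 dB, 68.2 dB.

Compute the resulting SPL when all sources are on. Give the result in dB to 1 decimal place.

77.1 dB

Σ 10^(Lᵢ/10) = 5.128e+07.
Combined level = 10 log₁₀(5.128e+07) = 77.1 dB.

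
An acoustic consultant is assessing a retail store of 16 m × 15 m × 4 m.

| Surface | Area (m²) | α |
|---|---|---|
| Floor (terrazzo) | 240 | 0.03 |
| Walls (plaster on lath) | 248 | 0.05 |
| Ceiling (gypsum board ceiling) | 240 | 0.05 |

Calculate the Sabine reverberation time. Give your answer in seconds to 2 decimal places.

4.89 sec

A = Σ Sᵢαᵢ = 240×0.03 + 248×0.05 + 240×0.05 = 31.600 sabins.
Volume V = 16 × 15 × 4 = 960 m³.
Sabine: RT60 = 0.161 × 960 / 31.600 = 4.89 s.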